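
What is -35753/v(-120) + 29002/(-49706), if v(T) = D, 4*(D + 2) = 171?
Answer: -3556640899/4051039 ≈ -877.96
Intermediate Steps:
D = 163/4 (D = -2 + (1/4)*171 = -2 + 171/4 = 163/4 ≈ 40.750)
v(T) = 163/4
-35753/v(-120) + 29002/(-49706) = -35753/163/4 + 29002/(-49706) = -35753*4/163 + 29002*(-1/49706) = -143012/163 - 14501/24853 = -3556640899/4051039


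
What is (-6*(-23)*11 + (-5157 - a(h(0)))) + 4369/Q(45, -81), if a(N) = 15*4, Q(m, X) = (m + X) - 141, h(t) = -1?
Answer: -659092/177 ≈ -3723.7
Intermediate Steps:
Q(m, X) = -141 + X + m (Q(m, X) = (X + m) - 141 = -141 + X + m)
a(N) = 60
(-6*(-23)*11 + (-5157 - a(h(0)))) + 4369/Q(45, -81) = (-6*(-23)*11 + (-5157 - 1*60)) + 4369/(-141 - 81 + 45) = (138*11 + (-5157 - 60)) + 4369/(-177) = (1518 - 5217) + 4369*(-1/177) = -3699 - 4369/177 = -659092/177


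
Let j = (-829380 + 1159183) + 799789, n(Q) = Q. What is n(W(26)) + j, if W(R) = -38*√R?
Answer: 1129592 - 38*√26 ≈ 1.1294e+6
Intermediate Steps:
j = 1129592 (j = 329803 + 799789 = 1129592)
n(W(26)) + j = -38*√26 + 1129592 = 1129592 - 38*√26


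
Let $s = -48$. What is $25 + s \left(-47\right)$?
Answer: $2281$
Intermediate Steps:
$25 + s \left(-47\right) = 25 - -2256 = 25 + 2256 = 2281$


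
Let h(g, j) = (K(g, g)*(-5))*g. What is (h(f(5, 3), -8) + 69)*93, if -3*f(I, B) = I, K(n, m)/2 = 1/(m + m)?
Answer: 5952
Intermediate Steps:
K(n, m) = 1/m (K(n, m) = 2/(m + m) = 2/((2*m)) = 2*(1/(2*m)) = 1/m)
f(I, B) = -I/3
h(g, j) = -5 (h(g, j) = (-5/g)*g = -5)
(h(f(5, 3), -8) + 69)*93 = (-5 + 69)*93 = 64*93 = 5952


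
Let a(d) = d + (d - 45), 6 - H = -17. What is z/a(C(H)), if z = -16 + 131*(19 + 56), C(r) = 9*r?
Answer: 9809/369 ≈ 26.583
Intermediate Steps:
H = 23 (H = 6 - 1*(-17) = 6 + 17 = 23)
z = 9809 (z = -16 + 131*75 = -16 + 9825 = 9809)
a(d) = -45 + 2*d (a(d) = d + (-45 + d) = -45 + 2*d)
z/a(C(H)) = 9809/(-45 + 2*(9*23)) = 9809/(-45 + 2*207) = 9809/(-45 + 414) = 9809/369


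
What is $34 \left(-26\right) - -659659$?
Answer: $658775$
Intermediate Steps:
$34 \left(-26\right) - -659659 = -884 + 659659 = 658775$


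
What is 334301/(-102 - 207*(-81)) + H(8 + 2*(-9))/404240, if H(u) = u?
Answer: 1228524269/61242360 ≈ 20.060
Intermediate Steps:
334301/(-102 - 207*(-81)) + H(8 + 2*(-9))/404240 = 334301/(-102 - 207*(-81)) + (8 + 2*(-9))/404240 = 334301/(-102 + 16767) + (8 - 18)*(1/404240) = 334301/16665 - 10*1/404240 = 334301*(1/16665) - 1/40424 = 30391/1515 - 1/40424 = 1228524269/61242360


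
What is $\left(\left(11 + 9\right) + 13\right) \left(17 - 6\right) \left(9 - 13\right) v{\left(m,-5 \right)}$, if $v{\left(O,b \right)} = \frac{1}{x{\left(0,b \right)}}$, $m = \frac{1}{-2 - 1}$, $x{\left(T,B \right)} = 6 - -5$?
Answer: $-132$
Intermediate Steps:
$x{\left(T,B \right)} = 11$ ($x{\left(T,B \right)} = 6 + 5 = 11$)
$m = - \frac{1}{3}$ ($m = \frac{1}{-3} = - \frac{1}{3} \approx -0.33333$)
$v{\left(O,b \right)} = \frac{1}{11}$
$\left(\left(11 + 9\right) + 13\right) \left(17 - 6\right) \left(9 - 13\right) v{\left(m,-5 \right)} = \left(\left(11 + 9\right) + 13\right) \left(17 - 6\right) \left(9 - 13\right) \frac{1}{11} = \left(20 + 13\right) 11 \left(-4\right) \frac{1}{11} = 33 \left(-44\right) \frac{1}{11} = \left(-1452\right) \frac{1}{11} = -132$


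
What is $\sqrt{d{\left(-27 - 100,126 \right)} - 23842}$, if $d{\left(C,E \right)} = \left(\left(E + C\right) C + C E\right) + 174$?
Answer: $7 i \sqrt{807} \approx 198.85 i$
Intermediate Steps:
$d{\left(C,E \right)} = 174 + C E + C \left(C + E\right)$ ($d{\left(C,E \right)} = \left(\left(C + E\right) C + C E\right) + 174 = \left(C \left(C + E\right) + C E\right) + 174 = \left(C E + C \left(C + E\right)\right) + 174 = 174 + C E + C \left(C + E\right)$)
$\sqrt{d{\left(-27 - 100,126 \right)} - 23842} = \sqrt{\left(174 + \left(-27 - 100\right)^{2} + 2 \left(-27 - 100\right) 126\right) - 23842} = \sqrt{\left(174 + \left(-127\right)^{2} + 2 \left(-127\right) 126\right) - 23842} = \sqrt{\left(174 + 16129 - 32004\right) - 23842} = \sqrt{-15701 - 23842} = \sqrt{-39543} = 7 i \sqrt{807}$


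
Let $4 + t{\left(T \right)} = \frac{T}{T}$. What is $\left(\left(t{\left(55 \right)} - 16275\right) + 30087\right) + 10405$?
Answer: $24214$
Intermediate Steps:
$t{\left(T \right)} = -3$ ($t{\left(T \right)} = -4 + \frac{T}{T} = -4 + 1 = -3$)
$\left(\left(t{\left(55 \right)} - 16275\right) + 30087\right) + 10405 = \left(\left(-3 - 16275\right) + 30087\right) + 10405 = \left(-16278 + 30087\right) + 10405 = 13809 + 10405 = 24214$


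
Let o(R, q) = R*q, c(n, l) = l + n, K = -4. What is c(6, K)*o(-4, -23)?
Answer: 184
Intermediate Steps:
c(6, K)*o(-4, -23) = (-4 + 6)*(-4*(-23)) = 2*92 = 184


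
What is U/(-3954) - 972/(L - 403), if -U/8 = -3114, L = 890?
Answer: -2662572/320933 ≈ -8.2963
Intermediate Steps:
U = 24912 (U = -8*(-3114) = 24912)
U/(-3954) - 972/(L - 403) = 24912/(-3954) - 972/(890 - 403) = 24912*(-1/3954) - 972/487 = -4152/659 - 972*1/487 = -4152/659 - 972/487 = -2662572/320933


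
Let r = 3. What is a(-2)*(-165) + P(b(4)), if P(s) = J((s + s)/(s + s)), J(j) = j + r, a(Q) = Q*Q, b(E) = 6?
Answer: -656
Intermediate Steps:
a(Q) = Q**2
J(j) = 3 + j (J(j) = j + 3 = 3 + j)
P(s) = 4 (P(s) = 3 + (s + s)/(s + s) = 3 + (2*s)/((2*s)) = 3 + (2*s)*(1/(2*s)) = 3 + 1 = 4)
a(-2)*(-165) + P(b(4)) = (-2)**2*(-165) + 4 = 4*(-165) + 4 = -660 + 4 = -656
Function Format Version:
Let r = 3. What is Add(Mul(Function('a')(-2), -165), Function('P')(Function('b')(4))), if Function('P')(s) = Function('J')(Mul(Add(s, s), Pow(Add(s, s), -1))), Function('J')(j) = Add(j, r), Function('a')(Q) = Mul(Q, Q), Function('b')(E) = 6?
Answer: -656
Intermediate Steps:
Function('a')(Q) = Pow(Q, 2)
Function('J')(j) = Add(3, j) (Function('J')(j) = Add(j, 3) = Add(3, j))
Function('P')(s) = 4 (Function('P')(s) = Add(3, Mul(Add(s, s), Pow(Add(s, s), -1))) = Add(3, Mul(Mul(2, s), Pow(Mul(2, s), -1))) = Add(3, Mul(Mul(2, s), Mul(Rational(1, 2), Pow(s, -1)))) = Add(3, 1) = 4)
Add(Mul(Function('a')(-2), -165), Function('P')(Function('b')(4))) = Add(Mul(Pow(-2, 2), -165), 4) = Add(Mul(4, -165), 4) = Add(-660, 4) = -656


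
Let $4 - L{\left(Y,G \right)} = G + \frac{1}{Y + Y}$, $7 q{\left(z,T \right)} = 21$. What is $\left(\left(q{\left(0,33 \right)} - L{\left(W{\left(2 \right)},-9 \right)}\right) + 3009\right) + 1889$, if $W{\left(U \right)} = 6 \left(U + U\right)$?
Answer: $\frac{234625}{48} \approx 4888.0$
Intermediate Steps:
$q{\left(z,T \right)} = 3$ ($q{\left(z,T \right)} = \frac{1}{7} \cdot 21 = 3$)
$W{\left(U \right)} = 12 U$ ($W{\left(U \right)} = 6 \cdot 2 U = 12 U$)
$L{\left(Y,G \right)} = 4 - G - \frac{1}{2 Y}$ ($L{\left(Y,G \right)} = 4 - \left(G + \frac{1}{Y + Y}\right) = 4 - \left(G + \frac{1}{2 Y}\right) = 4 - G - \frac{1}{2 Y}$)
$\left(\left(q{\left(0,33 \right)} - L{\left(W{\left(2 \right)},-9 \right)}\right) + 3009\right) + 1889 = \left(\left(3 - \left(4 - -9 - \frac{1}{2 \cdot 12 \cdot 2}\right)\right) + 3009\right) + 1889 = \left(\left(3 - \left(4 + 9 - \frac{1}{2 \cdot 24}\right)\right) + 3009\right) + 1889 = \left(\left(3 - \left(4 + 9 - \frac{1}{48}\right)\right) + 3009\right) + 1889 = \left(\left(3 - \frac{623}{48}\right) + 3009\right) + 1889 = \left(- \frac{479}{48} + 3009\right) + 1889 = \frac{143953}{48} + 1889 = \frac{234625}{48}$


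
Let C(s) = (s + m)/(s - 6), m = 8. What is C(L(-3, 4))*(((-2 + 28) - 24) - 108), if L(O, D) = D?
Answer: 636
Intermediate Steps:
C(s) = (8 + s)/(-6 + s) (C(s) = (s + 8)/(s - 6) = (8 + s)/(-6 + s))
C(L(-3, 4))*(((-2 + 28) - 24) - 108) = ((8 + 4)/(-6 + 4))*(((-2 + 28) - 24) - 108) = (12/(-2))*((26 - 24) - 108) = (-½*12)*(2 - 108) = -6*(-106) = 636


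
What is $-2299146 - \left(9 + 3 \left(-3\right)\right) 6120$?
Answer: $-2299146$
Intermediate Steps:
$-2299146 - \left(9 + 3 \left(-3\right)\right) 6120 = -2299146 - \left(9 - 9\right) 6120 = -2299146 - 0 \cdot 6120 = -2299146 - 0 = -2299146 + 0 = -2299146$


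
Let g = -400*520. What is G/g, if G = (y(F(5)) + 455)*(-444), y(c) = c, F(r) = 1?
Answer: 6327/6500 ≈ 0.97338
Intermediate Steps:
G = -202464 (G = (1 + 455)*(-444) = 456*(-444) = -202464)
g = -208000 (g = -1*208000 = -208000)
G/g = -202464/(-208000) = -202464*(-1/208000) = 6327/6500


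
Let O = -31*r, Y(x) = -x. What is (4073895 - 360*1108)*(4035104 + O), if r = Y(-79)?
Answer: 14820067614825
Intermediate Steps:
r = 79 (r = -1*(-79) = 79)
O = -2449 (O = -31*79 = -2449)
(4073895 - 360*1108)*(4035104 + O) = (4073895 - 360*1108)*(4035104 - 2449) = (4073895 - 398880)*4032655 = 3675015*4032655 = 14820067614825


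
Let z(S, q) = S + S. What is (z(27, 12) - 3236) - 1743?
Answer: -4925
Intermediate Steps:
z(S, q) = 2*S
(z(27, 12) - 3236) - 1743 = (2*27 - 3236) - 1743 = (54 - 3236) - 1743 = -3182 - 1743 = -4925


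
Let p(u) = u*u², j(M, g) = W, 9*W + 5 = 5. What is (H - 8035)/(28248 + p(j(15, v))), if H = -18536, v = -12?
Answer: -8857/9416 ≈ -0.94063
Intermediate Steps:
W = 0 (W = -5/9 + (⅑)*5 = -5/9 + 5/9 = 0)
j(M, g) = 0
p(u) = u³
(H - 8035)/(28248 + p(j(15, v))) = (-18536 - 8035)/(28248 + 0³) = -26571/(28248 + 0) = -26571/28248 = -26571*1/28248 = -8857/9416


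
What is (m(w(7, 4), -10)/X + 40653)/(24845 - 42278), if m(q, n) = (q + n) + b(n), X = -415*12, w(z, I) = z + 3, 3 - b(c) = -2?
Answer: -40490387/17363268 ≈ -2.3320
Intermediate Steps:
b(c) = 5 (b(c) = 3 - 1*(-2) = 3 + 2 = 5)
w(z, I) = 3 + z
X = -4980
m(q, n) = 5 + n + q (m(q, n) = (q + n) + 5 = (n + q) + 5 = 5 + n + q)
(m(w(7, 4), -10)/X + 40653)/(24845 - 42278) = ((5 - 10 + (3 + 7))/(-4980) + 40653)/(24845 - 42278) = ((5 - 10 + 10)*(-1/4980) + 40653)/(-17433) = (5*(-1/4980) + 40653)*(-1/17433) = (-1/996 + 40653)*(-1/17433) = (40490387/996)*(-1/17433) = -40490387/17363268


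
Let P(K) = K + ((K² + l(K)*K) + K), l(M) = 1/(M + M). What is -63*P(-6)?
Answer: -3087/2 ≈ -1543.5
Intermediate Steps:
l(M) = 1/(2*M)
P(K) = ½ + K² + 2*K (P(K) = K + ((K² + (1/(2*K))*K) + K) = K + ((K² + ½) + K) = K + ((½ + K²) + K) = K + (½ + K + K²) = ½ + K² + 2*K)
-63*P(-6) = -63*(½ - 6*(2 - 6)) = -63*(½ - 6*(-4)) = -63*(½ + 24) = -63*49/2 = -3087/2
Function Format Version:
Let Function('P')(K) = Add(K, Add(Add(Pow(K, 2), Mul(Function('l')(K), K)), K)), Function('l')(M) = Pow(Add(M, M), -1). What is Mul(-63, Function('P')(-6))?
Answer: Rational(-3087, 2) ≈ -1543.5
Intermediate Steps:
Function('l')(M) = Mul(Rational(1, 2), Pow(M, -1)) (Function('l')(M) = Pow(Mul(2, M), -1) = Mul(Rational(1, 2), Pow(M, -1)))
Function('P')(K) = Add(Rational(1, 2), Pow(K, 2), Mul(2, K)) (Function('P')(K) = Add(K, Add(Add(Pow(K, 2), Mul(Mul(Rational(1, 2), Pow(K, -1)), K)), K)) = Add(K, Add(Add(Pow(K, 2), Rational(1, 2)), K)) = Add(K, Add(Add(Rational(1, 2), Pow(K, 2)), K)) = Add(K, Add(Rational(1, 2), K, Pow(K, 2))) = Add(Rational(1, 2), Pow(K, 2), Mul(2, K)))
Mul(-63, Function('P')(-6)) = Mul(-63, Add(Rational(1, 2), Mul(-6, Add(2, -6)))) = Mul(-63, Add(Rational(1, 2), Mul(-6, -4))) = Mul(-63, Add(Rational(1, 2), 24)) = Mul(-63, Rational(49, 2)) = Rational(-3087, 2)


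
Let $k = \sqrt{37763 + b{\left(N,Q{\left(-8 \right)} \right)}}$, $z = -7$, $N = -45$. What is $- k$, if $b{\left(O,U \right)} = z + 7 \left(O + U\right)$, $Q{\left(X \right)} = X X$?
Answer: $- \sqrt{37889} \approx -194.65$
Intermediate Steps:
$Q{\left(X \right)} = X^{2}$
$b{\left(O,U \right)} = -7 + 7 O + 7 U$ ($b{\left(O,U \right)} = -7 + 7 \left(O + U\right) = -7 + \left(7 O + 7 U\right) = -7 + 7 O + 7 U$)
$k = \sqrt{37889}$ ($k = \sqrt{37763 + \left(-7 + 7 \left(-45\right) + 7 \left(-8\right)^{2}\right)} = \sqrt{37763 - -126} = \sqrt{37763 + 126} = \sqrt{37889} \approx 194.65$)
$- k = - \sqrt{37889}$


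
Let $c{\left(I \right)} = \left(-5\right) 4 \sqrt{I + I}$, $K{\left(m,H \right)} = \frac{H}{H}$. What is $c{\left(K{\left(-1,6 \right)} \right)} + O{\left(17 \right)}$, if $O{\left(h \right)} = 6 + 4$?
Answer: $10 - 20 \sqrt{2} \approx -18.284$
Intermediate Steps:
$K{\left(m,H \right)} = 1$
$O{\left(h \right)} = 10$
$c{\left(I \right)} = - 20 \sqrt{2} \sqrt{I}$ ($c{\left(I \right)} = - 20 \sqrt{2 I} = - 20 \sqrt{2} \sqrt{I}$)
$c{\left(K{\left(-1,6 \right)} \right)} + O{\left(17 \right)} = - 20 \sqrt{2} \sqrt{1} + 10 = \left(-20\right) \sqrt{2} \cdot 1 + 10 = - 20 \sqrt{2} + 10 = 10 - 20 \sqrt{2}$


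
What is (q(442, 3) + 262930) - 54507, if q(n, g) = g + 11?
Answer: 208437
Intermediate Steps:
q(n, g) = 11 + g
(q(442, 3) + 262930) - 54507 = ((11 + 3) + 262930) - 54507 = (14 + 262930) - 54507 = 262944 - 54507 = 208437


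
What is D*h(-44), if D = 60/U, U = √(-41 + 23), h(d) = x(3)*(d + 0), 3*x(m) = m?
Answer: 440*I*√2 ≈ 622.25*I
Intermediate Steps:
x(m) = m/3
h(d) = d (h(d) = ((⅓)*3)*(d + 0) = 1*d = d)
U = 3*I*√2 (U = √(-18) = 3*I*√2 ≈ 4.2426*I)
D = -10*I*√2 (D = 60/((3*I*√2)) = 60*(-I*√2/6) = -10*I*√2 ≈ -14.142*I)
D*h(-44) = -10*I*√2*(-44) = 440*I*√2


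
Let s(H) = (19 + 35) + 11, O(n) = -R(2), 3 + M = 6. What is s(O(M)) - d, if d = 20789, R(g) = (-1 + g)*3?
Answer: -20724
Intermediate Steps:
M = 3 (M = -3 + 6 = 3)
R(g) = -3 + 3*g
O(n) = -3 (O(n) = -(-3 + 3*2) = -(-3 + 6) = -1*3 = -3)
s(H) = 65 (s(H) = 54 + 11 = 65)
s(O(M)) - d = 65 - 1*20789 = 65 - 20789 = -20724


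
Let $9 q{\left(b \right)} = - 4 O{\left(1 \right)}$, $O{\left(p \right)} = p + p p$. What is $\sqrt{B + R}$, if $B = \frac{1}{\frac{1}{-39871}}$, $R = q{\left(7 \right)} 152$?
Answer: $\frac{i \sqrt{360055}}{3} \approx 200.02 i$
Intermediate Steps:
$O{\left(p \right)} = p + p^{2}$
$q{\left(b \right)} = - \frac{8}{9}$ ($q{\left(b \right)} = \frac{\left(-4\right) 1 \left(1 + 1\right)}{9} = \frac{\left(-4\right) 1 \cdot 2}{9} = \frac{\left(-4\right) 2}{9} = \frac{1}{9} \left(-8\right) = - \frac{8}{9}$)
$R = - \frac{1216}{9}$ ($R = \left(- \frac{8}{9}\right) 152 = - \frac{1216}{9} \approx -135.11$)
$B = -39871$ ($B = \frac{1}{- \frac{1}{39871}} = -39871$)
$\sqrt{B + R} = \sqrt{-39871 - \frac{1216}{9}} = \sqrt{- \frac{360055}{9}} = \frac{i \sqrt{360055}}{3}$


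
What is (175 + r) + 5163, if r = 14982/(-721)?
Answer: 3833716/721 ≈ 5317.2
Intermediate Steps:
r = -14982/721 (r = 14982*(-1/721) = -14982/721 ≈ -20.779)
(175 + r) + 5163 = (175 - 14982/721) + 5163 = 111193/721 + 5163 = 3833716/721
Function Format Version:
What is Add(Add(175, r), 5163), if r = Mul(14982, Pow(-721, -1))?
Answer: Rational(3833716, 721) ≈ 5317.2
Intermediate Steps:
r = Rational(-14982, 721) (r = Mul(14982, Rational(-1, 721)) = Rational(-14982, 721) ≈ -20.779)
Add(Add(175, r), 5163) = Add(Add(175, Rational(-14982, 721)), 5163) = Add(Rational(111193, 721), 5163) = Rational(3833716, 721)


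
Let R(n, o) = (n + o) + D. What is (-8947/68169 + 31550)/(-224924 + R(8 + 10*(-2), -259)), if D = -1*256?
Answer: -2150723003/15368769219 ≈ -0.13994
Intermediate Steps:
D = -256
R(n, o) = -256 + n + o (R(n, o) = (n + o) - 256 = -256 + n + o)
(-8947/68169 + 31550)/(-224924 + R(8 + 10*(-2), -259)) = (-8947/68169 + 31550)/(-224924 + (-256 + (8 + 10*(-2)) - 259)) = (-8947*1/68169 + 31550)/(-224924 + (-256 + (8 - 20) - 259)) = (-8947/68169 + 31550)/(-224924 + (-256 - 12 - 259)) = 2150723003/(68169*(-224924 - 527)) = (2150723003/68169)/(-225451) = (2150723003/68169)*(-1/225451) = -2150723003/15368769219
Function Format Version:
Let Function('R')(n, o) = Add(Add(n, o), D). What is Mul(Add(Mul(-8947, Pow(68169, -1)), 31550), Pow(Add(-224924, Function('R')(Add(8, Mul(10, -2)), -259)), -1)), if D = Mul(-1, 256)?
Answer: Rational(-2150723003, 15368769219) ≈ -0.13994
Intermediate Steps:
D = -256
Function('R')(n, o) = Add(-256, n, o) (Function('R')(n, o) = Add(Add(n, o), -256) = Add(-256, n, o))
Mul(Add(Mul(-8947, Pow(68169, -1)), 31550), Pow(Add(-224924, Function('R')(Add(8, Mul(10, -2)), -259)), -1)) = Mul(Add(Mul(-8947, Pow(68169, -1)), 31550), Pow(Add(-224924, Add(-256, Add(8, Mul(10, -2)), -259)), -1)) = Mul(Add(Mul(-8947, Rational(1, 68169)), 31550), Pow(Add(-224924, Add(-256, Add(8, -20), -259)), -1)) = Mul(Add(Rational(-8947, 68169), 31550), Pow(Add(-224924, Add(-256, -12, -259)), -1)) = Mul(Rational(2150723003, 68169), Pow(Add(-224924, -527), -1)) = Mul(Rational(2150723003, 68169), Pow(-225451, -1)) = Mul(Rational(2150723003, 68169), Rational(-1, 225451)) = Rational(-2150723003, 15368769219)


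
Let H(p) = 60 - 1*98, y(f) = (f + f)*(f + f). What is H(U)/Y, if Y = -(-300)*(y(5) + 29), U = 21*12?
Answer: -19/19350 ≈ -0.00098191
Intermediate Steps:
y(f) = 4*f² (y(f) = (2*f)*(2*f) = 4*f²)
U = 252
H(p) = -38 (H(p) = 60 - 98 = -38)
Y = 38700 (Y = -(-300)*(4*5² + 29) = -(-300)*(4*25 + 29) = -(-300)*(100 + 29) = -(-300)*129 = -15*(-2580) = 38700)
H(U)/Y = -38/38700 = -38*1/38700 = -19/19350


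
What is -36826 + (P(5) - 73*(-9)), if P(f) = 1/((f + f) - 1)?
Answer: -325520/9 ≈ -36169.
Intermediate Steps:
P(f) = 1/(-1 + 2*f) (P(f) = 1/(2*f - 1) = 1/(-1 + 2*f))
-36826 + (P(5) - 73*(-9)) = -36826 + (1/(-1 + 2*5) - 73*(-9)) = -36826 + (1/(-1 + 10) + 657) = -36826 + (1/9 + 657) = -36826 + 5914/9 = -325520/9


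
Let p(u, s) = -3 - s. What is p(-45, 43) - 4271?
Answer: -4317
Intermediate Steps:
p(-45, 43) - 4271 = (-3 - 1*43) - 4271 = (-3 - 43) - 4271 = -46 - 4271 = -4317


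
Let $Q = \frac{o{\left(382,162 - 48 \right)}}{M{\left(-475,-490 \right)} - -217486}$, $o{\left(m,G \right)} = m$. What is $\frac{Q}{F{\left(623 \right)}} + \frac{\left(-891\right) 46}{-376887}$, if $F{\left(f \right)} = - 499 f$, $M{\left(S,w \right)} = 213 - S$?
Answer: $\frac{66187779158257}{608630137499153} \approx 0.10875$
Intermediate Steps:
$Q = \frac{191}{109087}$ ($Q = \frac{382}{\left(213 - -475\right) - -217486} = \frac{382}{\left(213 + 475\right) + 217486} = \frac{382}{688 + 217486} = \frac{382}{218174} = 382 \cdot \frac{1}{218174} = \frac{191}{109087} \approx 0.0017509$)
$\frac{Q}{F{\left(623 \right)}} + \frac{\left(-891\right) 46}{-376887} = \frac{191}{109087 \left(\left(-499\right) 623\right)} + \frac{\left(-891\right) 46}{-376887} = \frac{191}{109087 \left(-310877\right)} - - \frac{13662}{125629} = \frac{191}{109087} \left(- \frac{1}{310877}\right) + \frac{13662}{125629} = - \frac{191}{33912639299} + \frac{13662}{125629} = \frac{66187779158257}{608630137499153}$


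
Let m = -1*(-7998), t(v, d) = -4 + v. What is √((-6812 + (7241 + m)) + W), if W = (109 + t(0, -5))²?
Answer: 2*√4863 ≈ 139.47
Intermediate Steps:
m = 7998
W = 11025 (W = (109 + (-4 + 0))² = (109 - 4)² = 105² = 11025)
√((-6812 + (7241 + m)) + W) = √((-6812 + (7241 + 7998)) + 11025) = √((-6812 + 15239) + 11025) = √(8427 + 11025) = √19452 = 2*√4863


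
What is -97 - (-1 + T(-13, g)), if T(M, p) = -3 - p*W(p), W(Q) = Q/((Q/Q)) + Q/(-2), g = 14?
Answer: 5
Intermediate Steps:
W(Q) = Q/2 (W(Q) = Q/1 + Q*(-1/2) = Q*1 - Q/2 = Q - Q/2 = Q/2)
T(M, p) = -3 - p**2/2 (T(M, p) = -3 - p*p/2 = -3 - p**2/2)
-97 - (-1 + T(-13, g)) = -97 - (-1 + (-3 - 1/2*14**2)) = -97 - (-1 + (-3 - 1/2*196)) = -97 - (-1 + (-3 - 98)) = -97 - (-1 - 101) = -97 - 1*(-102) = -97 + 102 = 5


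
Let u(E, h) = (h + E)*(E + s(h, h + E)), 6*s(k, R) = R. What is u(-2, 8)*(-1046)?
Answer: 6276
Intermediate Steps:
s(k, R) = R/6
u(E, h) = (E + h)*(h/6 + 7*E/6) (u(E, h) = (h + E)*(E + (h + E)/6) = (E + h)*(E + (E + h)/6) = (E + h)*(E + (E/6 + h/6)) = (E + h)*(h/6 + 7*E/6))
u(-2, 8)*(-1046) = ((⅙)*8² + (7/6)*(-2)² + (4/3)*(-2)*8)*(-1046) = ((⅙)*64 + (7/6)*4 - 64/3)*(-1046) = (32/3 + 14/3 - 64/3)*(-1046) = -6*(-1046) = 6276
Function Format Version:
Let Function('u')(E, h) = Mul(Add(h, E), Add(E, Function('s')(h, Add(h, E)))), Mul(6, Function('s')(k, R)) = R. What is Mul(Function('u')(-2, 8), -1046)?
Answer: 6276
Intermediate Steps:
Function('s')(k, R) = Mul(Rational(1, 6), R)
Function('u')(E, h) = Mul(Add(E, h), Add(Mul(Rational(1, 6), h), Mul(Rational(7, 6), E))) (Function('u')(E, h) = Mul(Add(h, E), Add(E, Mul(Rational(1, 6), Add(h, E)))) = Mul(Add(E, h), Add(E, Mul(Rational(1, 6), Add(E, h)))) = Mul(Add(E, h), Add(E, Add(Mul(Rational(1, 6), E), Mul(Rational(1, 6), h)))) = Mul(Add(E, h), Add(Mul(Rational(1, 6), h), Mul(Rational(7, 6), E))))
Mul(Function('u')(-2, 8), -1046) = Mul(Add(Mul(Rational(1, 6), Pow(8, 2)), Mul(Rational(7, 6), Pow(-2, 2)), Mul(Rational(4, 3), -2, 8)), -1046) = Mul(Add(Mul(Rational(1, 6), 64), Mul(Rational(7, 6), 4), Rational(-64, 3)), -1046) = Mul(Add(Rational(32, 3), Rational(14, 3), Rational(-64, 3)), -1046) = Mul(-6, -1046) = 6276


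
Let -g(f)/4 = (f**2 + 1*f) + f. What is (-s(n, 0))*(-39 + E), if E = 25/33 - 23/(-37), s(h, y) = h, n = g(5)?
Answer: -6430900/1221 ≈ -5266.9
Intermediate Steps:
g(f) = -8*f - 4*f**2 (g(f) = -4*((f**2 + 1*f) + f) = -4*((f**2 + f) + f) = -4*((f + f**2) + f) = -4*(f**2 + 2*f) = -8*f - 4*f**2)
n = -140 (n = -4*5*(2 + 5) = -4*5*7 = -140)
E = 1684/1221 (E = 25*(1/33) - 23*(-1/37) = 25/33 + 23/37 = 1684/1221 ≈ 1.3792)
(-s(n, 0))*(-39 + E) = (-1*(-140))*(-39 + 1684/1221) = 140*(-45935/1221) = -6430900/1221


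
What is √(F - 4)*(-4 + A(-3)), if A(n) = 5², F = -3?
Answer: 21*I*√7 ≈ 55.561*I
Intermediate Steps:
A(n) = 25
√(F - 4)*(-4 + A(-3)) = √(-3 - 4)*(-4 + 25) = √(-7)*21 = (I*√7)*21 = 21*I*√7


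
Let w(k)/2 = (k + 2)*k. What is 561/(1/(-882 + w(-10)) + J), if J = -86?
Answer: -405042/62093 ≈ -6.5231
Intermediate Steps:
w(k) = 2*k*(2 + k) (w(k) = 2*((k + 2)*k) = 2*((2 + k)*k) = 2*(k*(2 + k)) = 2*k*(2 + k))
561/(1/(-882 + w(-10)) + J) = 561/(1/(-882 + 2*(-10)*(2 - 10)) - 86) = 561/(1/(-882 + 2*(-10)*(-8)) - 86) = 561/(1/(-882 + 160) - 86) = 561/(1/(-722) - 86) = 561/(-1/722 - 86) = 561/(-62093/722) = -722/62093*561 = -405042/62093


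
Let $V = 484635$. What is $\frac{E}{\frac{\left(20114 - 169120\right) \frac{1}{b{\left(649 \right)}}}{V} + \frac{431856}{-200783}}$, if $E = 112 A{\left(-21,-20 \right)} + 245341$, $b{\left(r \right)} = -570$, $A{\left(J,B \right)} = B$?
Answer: $- \frac{6741760491508340925}{59633412843751} \approx -1.1305 \cdot 10^{5}$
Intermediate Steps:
$E = 243101$ ($E = 112 \left(-20\right) + 245341 = -2240 + 245341 = 243101$)
$\frac{E}{\frac{\left(20114 - 169120\right) \frac{1}{b{\left(649 \right)}}}{V} + \frac{431856}{-200783}} = \frac{243101}{\frac{\left(20114 - 169120\right) \frac{1}{-570}}{484635} + \frac{431856}{-200783}} = \frac{243101}{\left(20114 - 169120\right) \left(- \frac{1}{570}\right) \frac{1}{484635} + 431856 \left(- \frac{1}{200783}\right)} = \frac{243101}{\left(-149006\right) \left(- \frac{1}{570}\right) \frac{1}{484635} - \frac{431856}{200783}} = \frac{243101}{\frac{74503}{285} \cdot \frac{1}{484635} - \frac{431856}{200783}} = \frac{243101}{\frac{74503}{138120975} - \frac{431856}{200783}} = \frac{243101}{- \frac{59633412843751}{27732343723425}} = 243101 \left(- \frac{27732343723425}{59633412843751}\right) = - \frac{6741760491508340925}{59633412843751}$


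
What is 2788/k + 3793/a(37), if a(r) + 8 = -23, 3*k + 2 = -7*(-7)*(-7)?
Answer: -522623/3565 ≈ -146.60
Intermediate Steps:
k = -115 (k = -2/3 + (-7*(-7)*(-7))/3 = -2/3 + (49*(-7))/3 = -2/3 + (1/3)*(-343) = -2/3 - 343/3 = -115)
a(r) = -31 (a(r) = -8 - 23 = -31)
2788/k + 3793/a(37) = 2788/(-115) + 3793/(-31) = 2788*(-1/115) + 3793*(-1/31) = -2788/115 - 3793/31 = -522623/3565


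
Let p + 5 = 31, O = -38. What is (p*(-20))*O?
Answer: 19760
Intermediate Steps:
p = 26 (p = -5 + 31 = 26)
(p*(-20))*O = (26*(-20))*(-38) = -520*(-38) = 19760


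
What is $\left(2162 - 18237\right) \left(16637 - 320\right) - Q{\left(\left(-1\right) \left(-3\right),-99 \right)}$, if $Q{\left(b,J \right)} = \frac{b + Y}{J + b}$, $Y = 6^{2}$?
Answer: $- \frac{8393464787}{32} \approx -2.623 \cdot 10^{8}$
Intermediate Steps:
$Y = 36$
$Q{\left(b,J \right)} = \frac{36 + b}{J + b}$ ($Q{\left(b,J \right)} = \frac{b + 36}{J + b} = \frac{36 + b}{J + b}$)
$\left(2162 - 18237\right) \left(16637 - 320\right) - Q{\left(\left(-1\right) \left(-3\right),-99 \right)} = \left(2162 - 18237\right) \left(16637 - 320\right) - \frac{36 - -3}{-99 - -3} = - 16075 \left(16637 - 320\right) - \frac{36 + 3}{-99 + 3} = \left(-16075\right) 16317 - \frac{1}{-96} \cdot 39 = -262295775 - \left(- \frac{1}{96}\right) 39 = -262295775 - - \frac{13}{32} = -262295775 + \frac{13}{32} = - \frac{8393464787}{32}$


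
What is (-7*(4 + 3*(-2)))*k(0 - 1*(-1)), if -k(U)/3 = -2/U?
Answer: 84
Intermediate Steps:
k(U) = 6/U (k(U) = -(-6)/U = 6/U)
(-7*(4 + 3*(-2)))*k(0 - 1*(-1)) = (-7*(4 + 3*(-2)))*(6/(0 - 1*(-1))) = (-7*(4 - 6))*(6/(0 + 1)) = (-7*(-2))*(6/1) = 14*(6*1) = 14*6 = 84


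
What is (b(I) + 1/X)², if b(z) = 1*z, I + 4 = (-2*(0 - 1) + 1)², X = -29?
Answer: 20736/841 ≈ 24.656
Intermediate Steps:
I = 5 (I = -4 + (-2*(0 - 1) + 1)² = -4 + (-2*(-1) + 1)² = -4 + (2 + 1)² = -4 + 3² = -4 + 9 = 5)
b(z) = z
(b(I) + 1/X)² = (5 + 1/(-29))² = (5 - 1/29)² = (144/29)² = 20736/841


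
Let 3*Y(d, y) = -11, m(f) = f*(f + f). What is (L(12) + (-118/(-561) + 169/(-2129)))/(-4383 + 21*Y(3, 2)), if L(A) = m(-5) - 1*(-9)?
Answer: -17656046/1331721435 ≈ -0.013258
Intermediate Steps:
m(f) = 2*f² (m(f) = f*(2*f) = 2*f²)
L(A) = 59 (L(A) = 2*(-5)² - 1*(-9) = 2*25 + 9 = 50 + 9 = 59)
Y(d, y) = -11/3 (Y(d, y) = (⅓)*(-11) = -11/3)
(L(12) + (-118/(-561) + 169/(-2129)))/(-4383 + 21*Y(3, 2)) = (59 + (-118/(-561) + 169/(-2129)))/(-4383 + 21*(-11/3)) = (59 + (-118*(-1/561) + 169*(-1/2129)))/(-4383 - 77) = (59 + (118/561 - 169/2129))/(-4460) = (59 + 156413/1194369)*(-1/4460) = (70624184/1194369)*(-1/4460) = -17656046/1331721435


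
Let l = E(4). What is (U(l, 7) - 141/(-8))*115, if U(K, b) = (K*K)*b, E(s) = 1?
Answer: 22655/8 ≈ 2831.9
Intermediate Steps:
l = 1
U(K, b) = b*K² (U(K, b) = K²*b = b*K²)
(U(l, 7) - 141/(-8))*115 = (7*1² - 141/(-8))*115 = (7*1 - 141*(-⅛))*115 = (7 + 141/8)*115 = (197/8)*115 = 22655/8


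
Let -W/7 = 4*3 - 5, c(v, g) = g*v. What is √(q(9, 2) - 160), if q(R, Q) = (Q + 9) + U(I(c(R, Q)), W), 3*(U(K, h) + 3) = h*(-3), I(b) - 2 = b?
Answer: I*√103 ≈ 10.149*I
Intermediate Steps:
W = -49 (W = -7*(4*3 - 5) = -7*(12 - 5) = -7*7 = -49)
I(b) = 2 + b
U(K, h) = -3 - h (U(K, h) = -3 + (h*(-3))/3 = -3 + (-3*h)/3 = -3 - h)
q(R, Q) = 55 + Q (q(R, Q) = (Q + 9) + (-3 - 1*(-49)) = (9 + Q) + (-3 + 49) = (9 + Q) + 46 = 55 + Q)
√(q(9, 2) - 160) = √((55 + 2) - 160) = √(57 - 160) = √(-103) = I*√103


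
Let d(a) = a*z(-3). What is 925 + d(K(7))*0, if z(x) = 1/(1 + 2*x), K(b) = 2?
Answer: 925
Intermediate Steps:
d(a) = -a/5 (d(a) = a/(1 + 2*(-3)) = a/(1 - 6) = a/(-5) = a*(-⅕) = -a/5)
925 + d(K(7))*0 = 925 - ⅕*2*0 = 925 - ⅖*0 = 925 + 0 = 925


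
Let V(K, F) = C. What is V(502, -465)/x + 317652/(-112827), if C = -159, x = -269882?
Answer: -28570205857/10149992138 ≈ -2.8148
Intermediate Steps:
V(K, F) = -159
V(502, -465)/x + 317652/(-112827) = -159/(-269882) + 317652/(-112827) = -159*(-1/269882) + 317652*(-1/112827) = 159/269882 - 105884/37609 = -28570205857/10149992138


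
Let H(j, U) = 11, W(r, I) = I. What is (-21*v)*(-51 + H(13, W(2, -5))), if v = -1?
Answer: -840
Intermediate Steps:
(-21*v)*(-51 + H(13, W(2, -5))) = (-21*(-1))*(-51 + 11) = 21*(-40) = -840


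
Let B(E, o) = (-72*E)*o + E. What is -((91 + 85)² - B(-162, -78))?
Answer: -940930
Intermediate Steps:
B(E, o) = E - 72*E*o (B(E, o) = -72*E*o + E = E - 72*E*o)
-((91 + 85)² - B(-162, -78)) = -((91 + 85)² - (-162)*(1 - 72*(-78))) = -(176² - (-162)*(1 + 5616)) = -(30976 - (-162)*5617) = -(30976 - 1*(-909954)) = -(30976 + 909954) = -1*940930 = -940930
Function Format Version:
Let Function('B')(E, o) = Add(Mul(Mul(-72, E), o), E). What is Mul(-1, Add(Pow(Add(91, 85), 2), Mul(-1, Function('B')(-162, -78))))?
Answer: -940930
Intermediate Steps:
Function('B')(E, o) = Add(E, Mul(-72, E, o)) (Function('B')(E, o) = Add(Mul(-72, E, o), E) = Add(E, Mul(-72, E, o)))
Mul(-1, Add(Pow(Add(91, 85), 2), Mul(-1, Function('B')(-162, -78)))) = Mul(-1, Add(Pow(Add(91, 85), 2), Mul(-1, Mul(-162, Add(1, Mul(-72, -78)))))) = Mul(-1, Add(Pow(176, 2), Mul(-1, Mul(-162, Add(1, 5616))))) = Mul(-1, Add(30976, Mul(-1, Mul(-162, 5617)))) = Mul(-1, Add(30976, Mul(-1, -909954))) = Mul(-1, Add(30976, 909954)) = Mul(-1, 940930) = -940930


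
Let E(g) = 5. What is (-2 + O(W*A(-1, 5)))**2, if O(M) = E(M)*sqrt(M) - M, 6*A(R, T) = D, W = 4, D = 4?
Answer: 796/9 - 280*sqrt(6)/9 ≈ 12.238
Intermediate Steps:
A(R, T) = 2/3 (A(R, T) = (1/6)*4 = 2/3)
O(M) = -M + 5*sqrt(M) (O(M) = 5*sqrt(M) - M = -M + 5*sqrt(M))
(-2 + O(W*A(-1, 5)))**2 = (-2 + (-4*2/3 + 5*sqrt(4*(2/3))))**2 = (-2 + (-1*8/3 + 5*sqrt(8/3)))**2 = (-2 + (-8/3 + 5*(2*sqrt(6)/3)))**2 = (-2 + (-8/3 + 10*sqrt(6)/3))**2 = (-14/3 + 10*sqrt(6)/3)**2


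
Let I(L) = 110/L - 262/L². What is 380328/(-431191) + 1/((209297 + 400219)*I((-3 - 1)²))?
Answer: -43407532435576/49212635588361 ≈ -0.88204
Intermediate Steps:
I(L) = -262/L² + 110/L (I(L) = 110/L - 262/L² = -262/L² + 110/L)
380328/(-431191) + 1/((209297 + 400219)*I((-3 - 1)²)) = 380328/(-431191) + 1/((209297 + 400219)*((2*(-131 + 55*(-3 - 1)²)/((-3 - 1)²)²))) = 380328*(-1/431191) + 1/(609516*((2*(-131 + 55*(-4)²)/((-4)²)²))) = -380328/431191 + 1/(609516*((2*(-131 + 55*16)/16²))) = -380328/431191 + 1/(609516*((2*(1/256)*(-131 + 880)))) = -380328/431191 + 1/(609516*((2*(1/256)*749))) = -380328/431191 + 1/(609516*(749/128)) = -380328/431191 + (1/609516)*(128/749) = -380328/431191 + 32/114131871 = -43407532435576/49212635588361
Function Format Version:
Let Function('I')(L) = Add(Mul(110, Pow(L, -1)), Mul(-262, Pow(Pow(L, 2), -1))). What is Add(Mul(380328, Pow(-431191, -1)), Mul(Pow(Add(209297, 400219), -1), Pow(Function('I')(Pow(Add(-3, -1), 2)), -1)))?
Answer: Rational(-43407532435576, 49212635588361) ≈ -0.88204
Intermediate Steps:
Function('I')(L) = Add(Mul(-262, Pow(L, -2)), Mul(110, Pow(L, -1))) (Function('I')(L) = Add(Mul(110, Pow(L, -1)), Mul(-262, Pow(L, -2))) = Add(Mul(-262, Pow(L, -2)), Mul(110, Pow(L, -1))))
Add(Mul(380328, Pow(-431191, -1)), Mul(Pow(Add(209297, 400219), -1), Pow(Function('I')(Pow(Add(-3, -1), 2)), -1))) = Add(Mul(380328, Pow(-431191, -1)), Mul(Pow(Add(209297, 400219), -1), Pow(Mul(2, Pow(Pow(Add(-3, -1), 2), -2), Add(-131, Mul(55, Pow(Add(-3, -1), 2)))), -1))) = Add(Mul(380328, Rational(-1, 431191)), Mul(Pow(609516, -1), Pow(Mul(2, Pow(Pow(-4, 2), -2), Add(-131, Mul(55, Pow(-4, 2)))), -1))) = Add(Rational(-380328, 431191), Mul(Rational(1, 609516), Pow(Mul(2, Pow(16, -2), Add(-131, Mul(55, 16))), -1))) = Add(Rational(-380328, 431191), Mul(Rational(1, 609516), Pow(Mul(2, Rational(1, 256), Add(-131, 880)), -1))) = Add(Rational(-380328, 431191), Mul(Rational(1, 609516), Pow(Mul(2, Rational(1, 256), 749), -1))) = Add(Rational(-380328, 431191), Mul(Rational(1, 609516), Pow(Rational(749, 128), -1))) = Add(Rational(-380328, 431191), Mul(Rational(1, 609516), Rational(128, 749))) = Add(Rational(-380328, 431191), Rational(32, 114131871)) = Rational(-43407532435576, 49212635588361)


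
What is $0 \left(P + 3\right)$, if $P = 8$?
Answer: $0$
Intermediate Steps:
$0 \left(P + 3\right) = 0 \left(8 + 3\right) = 0 \cdot 11 = 0$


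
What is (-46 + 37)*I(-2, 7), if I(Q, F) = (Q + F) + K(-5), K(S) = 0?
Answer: -45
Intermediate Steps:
I(Q, F) = F + Q (I(Q, F) = (Q + F) + 0 = (F + Q) + 0 = F + Q)
(-46 + 37)*I(-2, 7) = (-46 + 37)*(7 - 2) = -9*5 = -45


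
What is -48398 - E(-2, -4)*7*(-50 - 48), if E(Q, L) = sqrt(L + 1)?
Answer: -48398 + 686*I*sqrt(3) ≈ -48398.0 + 1188.2*I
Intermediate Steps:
E(Q, L) = sqrt(1 + L)
-48398 - E(-2, -4)*7*(-50 - 48) = -48398 - sqrt(1 - 4)*7*(-50 - 48) = -48398 - sqrt(-3)*7*(-98) = -48398 - (I*sqrt(3))*7*(-98) = -48398 - 7*I*sqrt(3)*(-98) = -48398 - (-686)*I*sqrt(3) = -48398 + 686*I*sqrt(3)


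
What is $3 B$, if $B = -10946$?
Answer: $-32838$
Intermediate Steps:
$3 B = 3 \left(-10946\right) = -32838$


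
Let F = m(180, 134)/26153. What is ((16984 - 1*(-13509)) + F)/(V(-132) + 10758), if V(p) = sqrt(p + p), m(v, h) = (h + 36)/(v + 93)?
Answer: 35487215134781/12519999048102 - 217712976287*I*sqrt(66)/413159968587366 ≈ 2.8344 - 0.0042809*I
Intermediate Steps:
m(v, h) = (36 + h)/(93 + v)
V(p) = sqrt(2)*sqrt(p) (V(p) = sqrt(2*p) = sqrt(2)*sqrt(p))
F = 170/7139769 (F = ((36 + 134)/(93 + 180))/26153 = (170/273)*(1/26153) = 170/7139769 ≈ 2.3810e-5)
((16984 - 1*(-13509)) + F)/(V(-132) + 10758) = ((16984 - 1*(-13509)) + 170/7139769)/(sqrt(2)*sqrt(-132) + 10758) = ((16984 + 13509) + 170/7139769)/(sqrt(2)*(2*I*sqrt(33)) + 10758) = (30493 + 170/7139769)/(2*I*sqrt(66) + 10758) = 217712976287/(7139769*(10758 + 2*I*sqrt(66)))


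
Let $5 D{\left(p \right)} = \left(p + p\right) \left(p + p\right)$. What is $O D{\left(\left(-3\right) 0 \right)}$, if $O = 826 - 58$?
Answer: $0$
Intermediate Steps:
$D{\left(p \right)} = \frac{4 p^{2}}{5}$ ($D{\left(p \right)} = \frac{\left(p + p\right) \left(p + p\right)}{5} = \frac{2 p 2 p}{5} = \frac{4 p^{2}}{5}$)
$O = 768$ ($O = 826 - 58 = 768$)
$O D{\left(\left(-3\right) 0 \right)} = 768 \frac{4 \left(\left(-3\right) 0\right)^{2}}{5} = 768 \frac{4 \cdot 0^{2}}{5} = 768 \cdot \frac{4}{5} \cdot 0 = 768 \cdot 0 = 0$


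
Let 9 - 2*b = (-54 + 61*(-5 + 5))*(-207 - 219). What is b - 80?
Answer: -23155/2 ≈ -11578.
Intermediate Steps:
b = -22995/2 (b = 9/2 - (-54 + 61*(-5 + 5))*(-207 - 219)/2 = 9/2 - (-54 + 61*0)*(-426)/2 = 9/2 - (-54 + 0)*(-426)/2 = 9/2 - (-27)*(-426) = 9/2 - ½*23004 = 9/2 - 11502 = -22995/2 ≈ -11498.)
b - 80 = -22995/2 - 80 = -23155/2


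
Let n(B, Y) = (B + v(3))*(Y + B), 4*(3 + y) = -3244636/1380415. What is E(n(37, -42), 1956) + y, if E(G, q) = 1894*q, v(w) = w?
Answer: 5113968803156/1380415 ≈ 3.7047e+6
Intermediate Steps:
y = -4952404/1380415 (y = -3 + (-3244636/1380415)/4 = -3 + (-3244636*1/1380415)/4 = -3 + (¼)*(-3244636/1380415) = -3 - 811159/1380415 = -4952404/1380415 ≈ -3.5876)
n(B, Y) = (3 + B)*(B + Y) (n(B, Y) = (B + 3)*(Y + B) = (3 + B)*(B + Y))
E(n(37, -42), 1956) + y = 1894*1956 - 4952404/1380415 = 3704664 - 4952404/1380415 = 5113968803156/1380415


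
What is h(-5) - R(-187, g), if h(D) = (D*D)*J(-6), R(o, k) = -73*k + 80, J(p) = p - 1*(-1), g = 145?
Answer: 10380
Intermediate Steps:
J(p) = 1 + p (J(p) = p + 1 = 1 + p)
R(o, k) = 80 - 73*k
h(D) = -5*D**2 (h(D) = (D*D)*(1 - 6) = D**2*(-5) = -5*D**2)
h(-5) - R(-187, g) = -5*(-5)**2 - (80 - 73*145) = -5*25 - (80 - 10585) = -125 - 1*(-10505) = -125 + 10505 = 10380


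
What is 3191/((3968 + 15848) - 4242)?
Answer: 3191/15574 ≈ 0.20489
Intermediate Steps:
3191/((3968 + 15848) - 4242) = 3191/(19816 - 4242) = 3191/15574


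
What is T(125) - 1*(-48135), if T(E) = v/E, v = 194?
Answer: 6017069/125 ≈ 48137.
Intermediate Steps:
T(E) = 194/E
T(125) - 1*(-48135) = 194/125 - 1*(-48135) = 194*(1/125) + 48135 = 194/125 + 48135 = 6017069/125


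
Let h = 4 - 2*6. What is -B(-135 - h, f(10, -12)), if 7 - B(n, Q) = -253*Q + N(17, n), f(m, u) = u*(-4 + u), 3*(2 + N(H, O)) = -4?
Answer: -145759/3 ≈ -48586.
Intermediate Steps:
h = -8 (h = 4 - 12 = -8)
N(H, O) = -10/3 (N(H, O) = -2 + (1/3)*(-4) = -2 - 4/3 = -10/3)
B(n, Q) = 31/3 + 253*Q (B(n, Q) = 7 - (-253*Q - 10/3) = 7 - (-10/3 - 253*Q) = 7 + (10/3 + 253*Q) = 31/3 + 253*Q)
-B(-135 - h, f(10, -12)) = -(31/3 + 253*(-12*(-4 - 12))) = -(31/3 + 253*(-12*(-16))) = -(31/3 + 253*192) = -(31/3 + 48576) = -1*145759/3 = -145759/3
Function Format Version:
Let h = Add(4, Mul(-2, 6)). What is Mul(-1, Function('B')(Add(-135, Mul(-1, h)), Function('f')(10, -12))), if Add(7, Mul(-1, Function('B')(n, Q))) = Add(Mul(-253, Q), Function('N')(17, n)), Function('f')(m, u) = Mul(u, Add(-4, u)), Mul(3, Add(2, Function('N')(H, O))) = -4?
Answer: Rational(-145759, 3) ≈ -48586.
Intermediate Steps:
h = -8 (h = Add(4, -12) = -8)
Function('N')(H, O) = Rational(-10, 3) (Function('N')(H, O) = Add(-2, Mul(Rational(1, 3), -4)) = Add(-2, Rational(-4, 3)) = Rational(-10, 3))
Function('B')(n, Q) = Add(Rational(31, 3), Mul(253, Q)) (Function('B')(n, Q) = Add(7, Mul(-1, Add(Mul(-253, Q), Rational(-10, 3)))) = Add(7, Mul(-1, Add(Rational(-10, 3), Mul(-253, Q)))) = Add(7, Add(Rational(10, 3), Mul(253, Q))) = Add(Rational(31, 3), Mul(253, Q)))
Mul(-1, Function('B')(Add(-135, Mul(-1, h)), Function('f')(10, -12))) = Mul(-1, Add(Rational(31, 3), Mul(253, Mul(-12, Add(-4, -12))))) = Mul(-1, Add(Rational(31, 3), Mul(253, Mul(-12, -16)))) = Mul(-1, Add(Rational(31, 3), Mul(253, 192))) = Mul(-1, Add(Rational(31, 3), 48576)) = Mul(-1, Rational(145759, 3)) = Rational(-145759, 3)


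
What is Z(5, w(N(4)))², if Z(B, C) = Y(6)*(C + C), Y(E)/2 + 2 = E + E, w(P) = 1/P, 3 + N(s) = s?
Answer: 1600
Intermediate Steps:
N(s) = -3 + s
Y(E) = -4 + 4*E (Y(E) = -4 + 2*(E + E) = -4 + 2*(2*E) = -4 + 4*E)
Z(B, C) = 40*C (Z(B, C) = (-4 + 4*6)*(C + C) = (-4 + 24)*(2*C) = 20*(2*C) = 40*C)
Z(5, w(N(4)))² = (40/(-3 + 4))² = (40/1)² = (40*1)² = 40² = 1600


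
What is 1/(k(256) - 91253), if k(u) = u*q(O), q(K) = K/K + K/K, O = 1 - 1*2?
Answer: -1/90741 ≈ -1.1020e-5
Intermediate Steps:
O = -1 (O = 1 - 2 = -1)
q(K) = 2 (q(K) = 1 + 1 = 2)
k(u) = 2*u (k(u) = u*2 = 2*u)
1/(k(256) - 91253) = 1/(2*256 - 91253) = 1/(512 - 91253) = 1/(-90741) = -1/90741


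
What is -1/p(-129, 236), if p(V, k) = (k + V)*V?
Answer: 1/13803 ≈ 7.2448e-5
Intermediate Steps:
p(V, k) = V*(V + k) (p(V, k) = (V + k)*V = V*(V + k))
-1/p(-129, 236) = -1/((-129*(-129 + 236))) = -1/((-129*107)) = -1/(-13803) = -1*(-1/13803) = 1/13803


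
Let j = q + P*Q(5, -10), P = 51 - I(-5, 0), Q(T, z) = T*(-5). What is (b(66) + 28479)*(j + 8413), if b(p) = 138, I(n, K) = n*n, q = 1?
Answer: 222182388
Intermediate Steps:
Q(T, z) = -5*T
I(n, K) = n²
P = 26 (P = 51 - 1*(-5)² = 51 - 1*25 = 51 - 25 = 26)
j = -649 (j = 1 + 26*(-5*5) = 1 + 26*(-25) = 1 - 650 = -649)
(b(66) + 28479)*(j + 8413) = (138 + 28479)*(-649 + 8413) = 28617*7764 = 222182388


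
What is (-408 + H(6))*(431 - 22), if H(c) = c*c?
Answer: -152148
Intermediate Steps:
H(c) = c²
(-408 + H(6))*(431 - 22) = (-408 + 6²)*(431 - 22) = (-408 + 36)*409 = -372*409 = -152148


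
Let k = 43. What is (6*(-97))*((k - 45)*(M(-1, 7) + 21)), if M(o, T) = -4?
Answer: 19788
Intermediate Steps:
(6*(-97))*((k - 45)*(M(-1, 7) + 21)) = (6*(-97))*((43 - 45)*(-4 + 21)) = -(-1164)*17 = -582*(-34) = 19788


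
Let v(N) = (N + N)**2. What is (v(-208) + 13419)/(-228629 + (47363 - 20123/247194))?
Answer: -46095501150/44807887727 ≈ -1.0287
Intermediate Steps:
v(N) = 4*N**2 (v(N) = (2*N)**2 = 4*N**2)
(v(-208) + 13419)/(-228629 + (47363 - 20123/247194)) = (4*(-208)**2 + 13419)/(-228629 + (47363 - 20123/247194)) = (4*43264 + 13419)/(-228629 + (47363 - 20123/247194)) = (173056 + 13419)/(-228629 + (47363 - 1*20123/247194)) = 186475/(-228629 + (47363 - 20123/247194)) = 186475/(-228629 + 11707829299/247194) = 186475/(-44807887727/247194) = 186475*(-247194/44807887727) = -46095501150/44807887727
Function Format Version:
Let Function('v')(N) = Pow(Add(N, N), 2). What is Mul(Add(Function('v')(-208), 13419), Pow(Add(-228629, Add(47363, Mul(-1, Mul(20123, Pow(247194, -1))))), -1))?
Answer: Rational(-46095501150, 44807887727) ≈ -1.0287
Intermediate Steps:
Function('v')(N) = Mul(4, Pow(N, 2)) (Function('v')(N) = Pow(Mul(2, N), 2) = Mul(4, Pow(N, 2)))
Mul(Add(Function('v')(-208), 13419), Pow(Add(-228629, Add(47363, Mul(-1, Mul(20123, Pow(247194, -1))))), -1)) = Mul(Add(Mul(4, Pow(-208, 2)), 13419), Pow(Add(-228629, Add(47363, Mul(-1, Mul(20123, Pow(247194, -1))))), -1)) = Mul(Add(Mul(4, 43264), 13419), Pow(Add(-228629, Add(47363, Mul(-1, Mul(20123, Rational(1, 247194))))), -1)) = Mul(Add(173056, 13419), Pow(Add(-228629, Add(47363, Mul(-1, Rational(20123, 247194)))), -1)) = Mul(186475, Pow(Add(-228629, Add(47363, Rational(-20123, 247194))), -1)) = Mul(186475, Pow(Add(-228629, Rational(11707829299, 247194)), -1)) = Mul(186475, Pow(Rational(-44807887727, 247194), -1)) = Mul(186475, Rational(-247194, 44807887727)) = Rational(-46095501150, 44807887727)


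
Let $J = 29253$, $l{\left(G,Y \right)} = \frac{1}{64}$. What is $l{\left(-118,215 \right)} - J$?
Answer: $- \frac{1872191}{64} \approx -29253.0$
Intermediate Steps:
$l{\left(G,Y \right)} = \frac{1}{64}$
$l{\left(-118,215 \right)} - J = \frac{1}{64} - 29253 = - \frac{1872191}{64}$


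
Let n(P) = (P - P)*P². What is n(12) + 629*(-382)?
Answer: -240278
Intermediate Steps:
n(P) = 0 (n(P) = 0*P² = 0)
n(12) + 629*(-382) = 0 + 629*(-382) = 0 - 240278 = -240278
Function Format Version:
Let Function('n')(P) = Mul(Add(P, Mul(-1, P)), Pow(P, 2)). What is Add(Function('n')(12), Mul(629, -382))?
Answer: -240278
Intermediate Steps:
Function('n')(P) = 0 (Function('n')(P) = Mul(0, Pow(P, 2)) = 0)
Add(Function('n')(12), Mul(629, -382)) = Add(0, Mul(629, -382)) = Add(0, -240278) = -240278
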